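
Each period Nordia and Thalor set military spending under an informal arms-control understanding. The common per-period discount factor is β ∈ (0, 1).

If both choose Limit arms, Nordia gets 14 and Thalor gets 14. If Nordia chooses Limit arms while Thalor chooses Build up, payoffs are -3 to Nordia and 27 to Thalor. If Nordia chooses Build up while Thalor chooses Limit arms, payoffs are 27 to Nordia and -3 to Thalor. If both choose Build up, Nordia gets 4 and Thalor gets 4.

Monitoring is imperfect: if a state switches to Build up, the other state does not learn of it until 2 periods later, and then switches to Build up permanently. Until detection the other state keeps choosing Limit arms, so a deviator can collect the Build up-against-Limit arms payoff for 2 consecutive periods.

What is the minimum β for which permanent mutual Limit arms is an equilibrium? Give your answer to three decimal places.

0.752

A deviator earns 27 for 2 periods, then 4 forever; cooperating earns 14 forever. Multiplying the IC by (1−β):
14 ≥ 27(1−β^2) + 4β^2, so 23·β^2 ≥ 13 and β^2 ≥ 13/23.
β ≥ (13/23)^(1/2) ≈ 0.752.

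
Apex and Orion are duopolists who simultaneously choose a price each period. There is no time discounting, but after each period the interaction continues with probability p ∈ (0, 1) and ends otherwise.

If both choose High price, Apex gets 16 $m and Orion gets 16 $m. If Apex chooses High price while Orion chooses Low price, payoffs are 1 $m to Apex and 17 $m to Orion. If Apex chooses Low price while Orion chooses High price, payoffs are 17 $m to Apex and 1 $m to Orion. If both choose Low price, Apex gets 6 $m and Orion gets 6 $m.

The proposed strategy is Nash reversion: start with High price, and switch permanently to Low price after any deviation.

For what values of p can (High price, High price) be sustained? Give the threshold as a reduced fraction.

1/11

With no time discounting, the continuation probability p plays the role of the discount factor.
Grim-trigger IC: 16/(1−p) ≥ 17 + 6p/(1−p) ⇒ p ≥ (17−16)/(17−6) = 1/11.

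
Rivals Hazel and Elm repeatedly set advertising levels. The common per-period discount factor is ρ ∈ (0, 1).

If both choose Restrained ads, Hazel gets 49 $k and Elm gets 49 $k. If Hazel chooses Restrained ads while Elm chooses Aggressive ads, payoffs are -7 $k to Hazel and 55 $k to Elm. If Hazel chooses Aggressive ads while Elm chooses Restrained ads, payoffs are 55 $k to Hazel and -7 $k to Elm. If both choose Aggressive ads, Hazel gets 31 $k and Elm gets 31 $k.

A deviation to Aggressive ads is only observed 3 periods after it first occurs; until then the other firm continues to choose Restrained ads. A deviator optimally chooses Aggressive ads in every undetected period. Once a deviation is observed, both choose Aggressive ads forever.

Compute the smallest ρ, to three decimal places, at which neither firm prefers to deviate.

Deviating for the 3 undetected periods gains 55−49 = 6 per period over cooperation, then loses 49−31 = 18 per period forever once punishment starts.
Gain: 6(1 + ρ + … + ρ^2); loss: 18·ρ^3/(1−ρ).
No profitable deviation ⇔ 6(1−ρ^3) ≤ 18·ρ^3, i.e. ρ^3 ≥ 6/(6+18) = 1/4.
Hence ρ ≥ (1/4)^(1/3) ≈ 0.630.

0.630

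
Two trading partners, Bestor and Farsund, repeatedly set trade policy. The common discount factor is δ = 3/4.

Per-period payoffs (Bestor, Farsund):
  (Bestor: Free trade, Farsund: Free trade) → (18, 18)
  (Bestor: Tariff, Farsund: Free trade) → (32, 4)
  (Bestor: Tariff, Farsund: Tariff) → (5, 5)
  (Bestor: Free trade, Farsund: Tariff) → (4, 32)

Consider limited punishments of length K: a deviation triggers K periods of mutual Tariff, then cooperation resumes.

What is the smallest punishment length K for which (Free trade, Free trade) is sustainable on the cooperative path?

No profitable deviation requires (18−5)(δ+…+δ^K) ≥ 32−18, i.e. δ+…+δ^K ≥ 14/13 ≈ 1.0769.
With δ = 3/4, the partial sums are K=1: 0.7500, K=2: 1.3125.
K = 2 is the first length at which the sum reaches 1.0769.

2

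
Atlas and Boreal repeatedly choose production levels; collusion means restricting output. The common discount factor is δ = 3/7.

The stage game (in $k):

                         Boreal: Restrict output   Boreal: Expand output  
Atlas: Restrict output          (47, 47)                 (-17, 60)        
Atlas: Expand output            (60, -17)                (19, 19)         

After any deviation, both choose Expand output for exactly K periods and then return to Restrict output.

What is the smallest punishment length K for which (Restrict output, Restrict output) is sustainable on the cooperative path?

Need Σ_{k=1}^{K} δ^k ≥ (60−47)/(47−19) = 0.4643 at δ = 3/7.
At K = 1 the sum is 0.4286 < 0.4643; at K = 2 it is 0.6122 ≥ 0.4643.
So the minimum punishment length is K = 2.

2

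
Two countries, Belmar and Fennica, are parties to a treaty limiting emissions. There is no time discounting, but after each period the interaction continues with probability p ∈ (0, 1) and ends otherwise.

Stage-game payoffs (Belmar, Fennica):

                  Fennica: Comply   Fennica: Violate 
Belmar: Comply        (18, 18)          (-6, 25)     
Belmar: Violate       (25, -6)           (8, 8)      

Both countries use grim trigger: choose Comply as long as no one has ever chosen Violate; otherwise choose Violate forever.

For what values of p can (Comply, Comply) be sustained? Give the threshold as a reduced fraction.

7/17

Expected cooperation value is 18 + p·18 + p²·18 + … = 18/(1−p); deviation gives 25 + p·8/(1−p).
18 ≥ 25(1−p) + 8p ⇒ 17p ≥ 7 ⇒ p ≥ 7/17.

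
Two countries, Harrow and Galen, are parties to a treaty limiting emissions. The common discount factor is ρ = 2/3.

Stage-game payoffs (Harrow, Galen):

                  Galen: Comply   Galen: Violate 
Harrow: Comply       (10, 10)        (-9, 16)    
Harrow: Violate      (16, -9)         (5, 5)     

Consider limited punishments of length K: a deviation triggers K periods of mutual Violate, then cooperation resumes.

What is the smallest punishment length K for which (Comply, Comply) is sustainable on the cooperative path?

3

No profitable deviation requires (10−5)(ρ+…+ρ^K) ≥ 16−10, i.e. ρ+…+ρ^K ≥ 6/5 ≈ 1.2000.
With ρ = 2/3, the partial sums are K=1: 0.6667, K=2: 1.1111, K=3: 1.4074.
K = 3 is the first length at which the sum reaches 1.2000.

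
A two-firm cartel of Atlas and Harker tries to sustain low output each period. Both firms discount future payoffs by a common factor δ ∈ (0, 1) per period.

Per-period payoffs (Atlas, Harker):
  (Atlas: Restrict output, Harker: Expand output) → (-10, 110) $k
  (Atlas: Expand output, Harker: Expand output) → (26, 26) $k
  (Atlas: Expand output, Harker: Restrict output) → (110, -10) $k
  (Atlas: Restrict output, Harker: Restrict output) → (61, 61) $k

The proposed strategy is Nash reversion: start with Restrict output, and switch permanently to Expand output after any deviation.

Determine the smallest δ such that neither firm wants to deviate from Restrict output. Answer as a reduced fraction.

7/12

Cooperation forever yields 61 each period: 61/(1−δ).
Deviating yields 110 once, then 26 forever: 110 + 26δ/(1−δ).
No profitable deviation requires 61/(1−δ) ≥ 110 + 26δ/(1−δ).
Multiplying by (1−δ): 61 ≥ 110(1−δ) + 26δ = 110 − 84δ.
So 84δ ≥ 49, i.e. δ ≥ 49/84 = 7/12.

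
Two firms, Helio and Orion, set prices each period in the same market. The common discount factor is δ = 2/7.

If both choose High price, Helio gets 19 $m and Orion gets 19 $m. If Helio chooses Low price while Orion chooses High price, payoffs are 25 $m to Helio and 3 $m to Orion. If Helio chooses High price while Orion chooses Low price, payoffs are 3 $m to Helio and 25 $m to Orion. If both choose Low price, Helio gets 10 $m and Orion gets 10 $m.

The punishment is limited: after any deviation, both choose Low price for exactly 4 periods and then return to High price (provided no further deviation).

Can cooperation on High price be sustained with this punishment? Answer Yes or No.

IC: δ+…+δ^4 ≥ (25−19)/(19−10) = 2/3.
At δ = 2/7: partial sum = 0.3973 < 0.6667. Cooperation not sustainable.

No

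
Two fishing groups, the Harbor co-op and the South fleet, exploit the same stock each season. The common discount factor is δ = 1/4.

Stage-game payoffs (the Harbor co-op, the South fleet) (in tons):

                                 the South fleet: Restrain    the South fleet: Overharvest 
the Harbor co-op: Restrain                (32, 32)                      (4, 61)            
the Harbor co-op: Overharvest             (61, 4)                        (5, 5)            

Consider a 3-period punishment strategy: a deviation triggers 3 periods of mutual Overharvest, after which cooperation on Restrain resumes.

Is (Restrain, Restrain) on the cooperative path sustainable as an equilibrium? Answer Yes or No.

Comparing payoff streams over the 4 periods until play realigns: cooperate → 32(1+δ+…+δ^3); deviate → 61 + 5(δ+…+δ^3).
Cooperation is sustained iff (32−5)(δ+…+δ^3) ≥ 61−32.
δ+…+δ^3 = 1/4·(1−(1/4)^3)/(1−1/4) = 0.3281, and (61−32)/(32−5) = 1.0741.
0.3281 < 1.0741, so cooperation is not sustainable.

No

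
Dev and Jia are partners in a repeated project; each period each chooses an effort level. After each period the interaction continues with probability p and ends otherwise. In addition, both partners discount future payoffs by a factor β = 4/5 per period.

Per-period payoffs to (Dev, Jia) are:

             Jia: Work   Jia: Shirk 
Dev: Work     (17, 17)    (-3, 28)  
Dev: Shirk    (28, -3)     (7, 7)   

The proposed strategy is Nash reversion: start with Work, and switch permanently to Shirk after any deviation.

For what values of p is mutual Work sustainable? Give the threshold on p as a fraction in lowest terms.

55/84

Expected continuation weight on next period's payoff is β·p = 4/5·p, which plays the role of the discount factor.
Cooperation requires 4/5·p ≥ (28−17)/(28−7) = 11/21, hence p ≥ 55/84.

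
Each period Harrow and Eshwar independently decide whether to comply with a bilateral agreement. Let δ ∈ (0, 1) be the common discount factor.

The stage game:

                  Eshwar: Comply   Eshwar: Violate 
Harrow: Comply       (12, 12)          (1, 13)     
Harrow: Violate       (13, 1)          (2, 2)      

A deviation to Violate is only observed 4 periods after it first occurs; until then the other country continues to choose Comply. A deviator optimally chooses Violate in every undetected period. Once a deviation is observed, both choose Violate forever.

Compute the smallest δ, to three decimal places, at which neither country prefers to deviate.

0.549

The best deviation is to choose Violate for all 4 undetected periods, earning 13 each, then 2 forever once detected.
Deviation value: 13(1−δ^4)/(1−δ) + 2δ^4/(1−δ); cooperation value: 12/(1−δ).
IC: 12 ≥ 13(1−δ^4) + 2δ^4 = 13 − 11δ^4.
So δ^4 ≥ 1/11, giving δ ≥ (1/11)^(1/4) ≈ 0.549.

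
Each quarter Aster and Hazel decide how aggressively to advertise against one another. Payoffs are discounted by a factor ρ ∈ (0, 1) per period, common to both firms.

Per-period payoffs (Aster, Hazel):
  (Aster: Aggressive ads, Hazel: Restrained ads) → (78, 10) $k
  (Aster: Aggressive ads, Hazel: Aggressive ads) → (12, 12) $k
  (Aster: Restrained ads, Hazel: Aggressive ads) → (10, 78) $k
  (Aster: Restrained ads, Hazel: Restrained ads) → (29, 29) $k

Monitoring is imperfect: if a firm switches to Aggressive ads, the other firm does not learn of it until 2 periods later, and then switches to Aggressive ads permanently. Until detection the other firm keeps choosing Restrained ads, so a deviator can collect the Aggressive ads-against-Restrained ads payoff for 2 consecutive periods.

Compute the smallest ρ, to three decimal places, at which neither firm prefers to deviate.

Deviating for the 2 undetected periods gains 78−29 = 49 per period over cooperation, then loses 29−12 = 17 per period forever once punishment starts.
Gain: 49(1 + ρ + … + ρ^1); loss: 17·ρ^2/(1−ρ).
No profitable deviation ⇔ 49(1−ρ^2) ≤ 17·ρ^2, i.e. ρ^2 ≥ 49/(49+17) = 49/66.
Hence ρ ≥ (49/66)^(1/2) ≈ 0.862.

0.862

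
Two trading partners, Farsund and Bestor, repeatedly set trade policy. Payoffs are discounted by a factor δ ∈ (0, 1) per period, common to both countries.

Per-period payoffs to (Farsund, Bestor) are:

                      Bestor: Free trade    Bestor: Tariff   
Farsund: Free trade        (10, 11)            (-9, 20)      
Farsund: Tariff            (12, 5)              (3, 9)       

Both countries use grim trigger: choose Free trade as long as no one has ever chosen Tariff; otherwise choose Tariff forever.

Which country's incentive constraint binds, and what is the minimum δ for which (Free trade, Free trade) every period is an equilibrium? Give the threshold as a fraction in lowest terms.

Farsund: cooperation gives 10 each period; deviation gives 12 once then 3 forever.
  10/(1−δ) ≥ 12 + 3δ/(1−δ) ⇒ δ ≥ 2/9.
Bestor: cooperation gives 11 each period; deviation gives 20 once then 9 forever.
  δ ≥ 9/11.
Both must hold, so the binding constraint is Bestor's: δ ≥ 9/11.

Bestor; δ ≥ 9/11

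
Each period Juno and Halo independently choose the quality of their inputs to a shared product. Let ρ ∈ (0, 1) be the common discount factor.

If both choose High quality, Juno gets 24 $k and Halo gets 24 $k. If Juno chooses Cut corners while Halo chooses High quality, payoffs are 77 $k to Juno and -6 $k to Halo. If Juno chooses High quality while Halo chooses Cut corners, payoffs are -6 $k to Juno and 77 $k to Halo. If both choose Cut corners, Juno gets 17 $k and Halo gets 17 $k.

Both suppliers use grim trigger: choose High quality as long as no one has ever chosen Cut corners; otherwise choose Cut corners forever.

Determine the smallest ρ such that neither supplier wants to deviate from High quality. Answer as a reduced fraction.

53/60

24/(1−ρ) ≥ 77 + 17ρ/(1−ρ)
24 ≥ 77 − 60ρ
ρ ≥ 53/60.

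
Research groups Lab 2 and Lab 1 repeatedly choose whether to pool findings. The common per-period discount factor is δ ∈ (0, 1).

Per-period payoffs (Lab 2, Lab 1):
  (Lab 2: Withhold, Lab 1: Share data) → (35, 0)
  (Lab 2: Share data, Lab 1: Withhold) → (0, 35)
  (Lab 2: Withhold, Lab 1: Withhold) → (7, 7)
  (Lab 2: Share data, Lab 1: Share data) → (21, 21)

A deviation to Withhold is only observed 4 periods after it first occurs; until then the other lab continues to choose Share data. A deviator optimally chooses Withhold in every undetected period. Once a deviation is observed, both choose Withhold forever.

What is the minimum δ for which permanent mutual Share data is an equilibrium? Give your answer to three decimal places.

0.841

The best deviation is to choose Withhold for all 4 undetected periods, earning 35 each, then 7 forever once detected.
Deviation value: 35(1−δ^4)/(1−δ) + 7δ^4/(1−δ); cooperation value: 21/(1−δ).
IC: 21 ≥ 35(1−δ^4) + 7δ^4 = 35 − 28δ^4.
So δ^4 ≥ 14/28 = 1/2, giving δ ≥ (1/2)^(1/4) ≈ 0.841.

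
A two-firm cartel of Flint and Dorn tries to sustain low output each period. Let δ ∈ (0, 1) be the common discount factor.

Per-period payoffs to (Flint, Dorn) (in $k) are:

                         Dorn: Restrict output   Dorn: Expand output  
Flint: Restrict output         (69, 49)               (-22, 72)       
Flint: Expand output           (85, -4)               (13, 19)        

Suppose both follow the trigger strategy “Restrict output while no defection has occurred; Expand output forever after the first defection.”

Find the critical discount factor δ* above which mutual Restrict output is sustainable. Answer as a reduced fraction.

Flint's threshold: (85−69)/(85−13) = 2/9.
Dorn's threshold: (72−49)/(72−19) = 23/53.
2/9 < 23/53, so Dorn binds and δ* = 23/53.

23/53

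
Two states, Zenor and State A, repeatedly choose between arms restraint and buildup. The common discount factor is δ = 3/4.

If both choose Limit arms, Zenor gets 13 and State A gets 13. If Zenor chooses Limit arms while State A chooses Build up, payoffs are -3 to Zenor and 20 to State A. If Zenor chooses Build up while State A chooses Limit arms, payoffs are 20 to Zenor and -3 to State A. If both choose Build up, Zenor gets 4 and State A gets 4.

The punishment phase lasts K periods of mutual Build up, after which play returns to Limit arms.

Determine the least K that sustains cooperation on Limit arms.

Need Σ_{k=1}^{K} δ^k ≥ (20−13)/(13−4) = 0.7778 at δ = 3/4.
At K = 1 the sum is 0.7500 < 0.7778; at K = 2 it is 1.3125 ≥ 0.7778.
So the minimum punishment length is K = 2.

2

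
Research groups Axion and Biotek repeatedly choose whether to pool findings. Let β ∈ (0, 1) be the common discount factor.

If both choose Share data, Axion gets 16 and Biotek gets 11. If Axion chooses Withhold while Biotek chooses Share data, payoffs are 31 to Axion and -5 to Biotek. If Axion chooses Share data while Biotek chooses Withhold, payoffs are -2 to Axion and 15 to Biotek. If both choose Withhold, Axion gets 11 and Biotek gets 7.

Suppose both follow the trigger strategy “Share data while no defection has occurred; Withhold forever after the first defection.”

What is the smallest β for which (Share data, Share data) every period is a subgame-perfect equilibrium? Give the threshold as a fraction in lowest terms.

3/4

For Axion: deviation gain 31−16 = 15, per-period punishment loss 16−11 = 5. IC gives β ≥ 15/20 = 3/4.
For Biotek: gain 4, loss 4 per period, so β ≥ 4/8 = 1/2.
The tighter constraint is Axion's, so cooperation needs β ≥ 3/4.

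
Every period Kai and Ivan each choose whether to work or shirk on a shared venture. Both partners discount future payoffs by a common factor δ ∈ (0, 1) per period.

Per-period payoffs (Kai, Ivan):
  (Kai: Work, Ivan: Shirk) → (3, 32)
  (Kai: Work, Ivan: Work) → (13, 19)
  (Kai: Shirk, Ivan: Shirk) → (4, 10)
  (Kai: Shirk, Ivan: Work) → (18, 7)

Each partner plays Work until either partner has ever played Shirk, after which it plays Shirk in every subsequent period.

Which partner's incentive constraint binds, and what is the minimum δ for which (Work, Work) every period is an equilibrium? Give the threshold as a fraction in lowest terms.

Ivan; δ ≥ 13/22

Kai: cooperation gives 13 each period; deviation gives 18 once then 4 forever.
  13/(1−δ) ≥ 18 + 4δ/(1−δ) ⇒ δ ≥ 5/14.
Ivan: cooperation gives 19 each period; deviation gives 32 once then 10 forever.
  δ ≥ 13/22.
Both must hold, so the binding constraint is Ivan's: δ ≥ 13/22.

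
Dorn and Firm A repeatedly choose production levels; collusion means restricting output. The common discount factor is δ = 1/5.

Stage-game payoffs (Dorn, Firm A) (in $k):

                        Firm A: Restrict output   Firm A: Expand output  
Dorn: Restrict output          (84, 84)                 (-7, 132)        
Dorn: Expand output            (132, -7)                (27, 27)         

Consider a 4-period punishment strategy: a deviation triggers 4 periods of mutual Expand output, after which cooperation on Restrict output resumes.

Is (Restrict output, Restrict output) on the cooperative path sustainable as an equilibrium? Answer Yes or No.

IC: δ+…+δ^4 ≥ (132−84)/(84−27) = 16/19.
At δ = 1/5: partial sum = 0.2496 < 0.8421. Cooperation not sustainable.

No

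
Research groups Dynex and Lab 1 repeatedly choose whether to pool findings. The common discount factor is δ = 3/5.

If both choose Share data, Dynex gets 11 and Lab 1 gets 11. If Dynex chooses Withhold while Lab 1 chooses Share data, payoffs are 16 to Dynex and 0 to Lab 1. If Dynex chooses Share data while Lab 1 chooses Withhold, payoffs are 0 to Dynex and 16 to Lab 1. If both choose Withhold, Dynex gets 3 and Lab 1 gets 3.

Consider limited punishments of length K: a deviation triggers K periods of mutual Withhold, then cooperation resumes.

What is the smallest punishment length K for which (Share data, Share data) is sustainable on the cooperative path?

No profitable deviation requires (11−3)(δ+…+δ^K) ≥ 16−11, i.e. δ+…+δ^K ≥ 5/8 ≈ 0.6250.
With δ = 3/5, the partial sums are K=1: 0.6000, K=2: 0.9600.
K = 2 is the first length at which the sum reaches 0.6250.

2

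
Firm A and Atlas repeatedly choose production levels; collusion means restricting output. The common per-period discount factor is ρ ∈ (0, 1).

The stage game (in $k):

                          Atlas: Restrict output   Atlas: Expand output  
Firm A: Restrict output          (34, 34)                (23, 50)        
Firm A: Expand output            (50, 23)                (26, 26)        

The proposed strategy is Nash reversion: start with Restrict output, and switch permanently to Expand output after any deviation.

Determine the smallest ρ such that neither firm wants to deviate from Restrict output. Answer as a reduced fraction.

One-period gain from deviating is 50 − 34 = 16. The loss is 34 − 26 = 8 in every subsequent period, with present value 8·ρ/(1−ρ).
Deviation is unprofitable when 8·ρ/(1−ρ) ≥ 16, i.e. ρ/(1−ρ) ≥ 2.
Equivalently ρ ≥ 16/(16+8) = 2/3.

2/3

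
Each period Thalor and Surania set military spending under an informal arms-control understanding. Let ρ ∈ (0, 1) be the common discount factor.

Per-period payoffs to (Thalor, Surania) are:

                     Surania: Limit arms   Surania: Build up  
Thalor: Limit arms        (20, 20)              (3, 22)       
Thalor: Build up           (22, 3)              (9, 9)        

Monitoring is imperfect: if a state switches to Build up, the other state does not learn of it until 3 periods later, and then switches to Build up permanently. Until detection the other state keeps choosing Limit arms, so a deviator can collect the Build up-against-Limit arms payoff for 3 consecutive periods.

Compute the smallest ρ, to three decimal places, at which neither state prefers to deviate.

Deviating for the 3 undetected periods gains 22−20 = 2 per period over cooperation, then loses 20−9 = 11 per period forever once punishment starts.
Gain: 2(1 + ρ + … + ρ^2); loss: 11·ρ^3/(1−ρ).
No profitable deviation ⇔ 2(1−ρ^3) ≤ 11·ρ^3, i.e. ρ^3 ≥ 2/(2+11) = 2/13.
Hence ρ ≥ (2/13)^(1/3) ≈ 0.536.

0.536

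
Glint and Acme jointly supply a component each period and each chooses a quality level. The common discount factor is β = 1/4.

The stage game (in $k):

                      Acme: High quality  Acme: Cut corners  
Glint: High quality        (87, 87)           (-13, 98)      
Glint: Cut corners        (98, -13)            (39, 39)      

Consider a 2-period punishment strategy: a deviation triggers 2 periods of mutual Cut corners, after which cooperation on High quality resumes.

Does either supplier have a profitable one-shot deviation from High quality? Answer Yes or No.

No

A one-shot deviation gives 98 now, then 39 for 2 periods, then back to 87.
Gain from deviating: (98−87) today; loss: (87−39) in each of the next 2 periods.
No-deviation condition: (87−39)(β+…+β^2) ≥ 98−87, i.e. β+…+β^2 ≥ 11/48.
At β = 1/4: β+…+β^2 = 0.3125 ≥ 0.2292.
So cooperation is sustainable.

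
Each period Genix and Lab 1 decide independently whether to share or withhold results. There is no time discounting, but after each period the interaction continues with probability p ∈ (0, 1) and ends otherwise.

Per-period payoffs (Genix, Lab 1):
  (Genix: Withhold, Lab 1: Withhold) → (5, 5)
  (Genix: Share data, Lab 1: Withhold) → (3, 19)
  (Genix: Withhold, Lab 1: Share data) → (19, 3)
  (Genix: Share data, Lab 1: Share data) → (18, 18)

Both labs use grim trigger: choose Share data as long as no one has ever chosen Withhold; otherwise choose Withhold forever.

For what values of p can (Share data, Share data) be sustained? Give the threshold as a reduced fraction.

1/14

Expected cooperation value is 18 + p·18 + p²·18 + … = 18/(1−p); deviation gives 19 + p·5/(1−p).
18 ≥ 19(1−p) + 5p ⇒ 14p ≥ 1 ⇒ p ≥ 1/14.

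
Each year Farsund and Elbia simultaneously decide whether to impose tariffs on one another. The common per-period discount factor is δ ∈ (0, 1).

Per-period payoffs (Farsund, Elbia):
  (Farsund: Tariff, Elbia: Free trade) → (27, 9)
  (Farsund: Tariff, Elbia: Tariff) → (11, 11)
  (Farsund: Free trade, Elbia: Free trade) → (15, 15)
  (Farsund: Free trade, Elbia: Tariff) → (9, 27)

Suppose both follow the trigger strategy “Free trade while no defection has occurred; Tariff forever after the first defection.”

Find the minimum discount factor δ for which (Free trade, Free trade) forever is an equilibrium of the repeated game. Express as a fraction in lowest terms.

3/4

Under grim trigger the critical discount factor is (T−C)/(T−P) with T = 27, C = 15, P = 11.
δ* = (27−15)/(27−11) = 12/16 = 3/4.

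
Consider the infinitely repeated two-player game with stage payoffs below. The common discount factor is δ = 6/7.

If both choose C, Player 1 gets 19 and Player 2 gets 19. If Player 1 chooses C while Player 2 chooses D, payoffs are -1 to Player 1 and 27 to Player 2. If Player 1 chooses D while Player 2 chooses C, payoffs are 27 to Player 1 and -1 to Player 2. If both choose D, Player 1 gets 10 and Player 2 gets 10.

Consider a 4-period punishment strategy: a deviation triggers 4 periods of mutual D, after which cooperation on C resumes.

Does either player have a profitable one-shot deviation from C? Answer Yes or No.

No

A one-shot deviation gives 27 now, then 10 for 4 periods, then back to 19.
Gain from deviating: (27−19) today; loss: (19−10) in each of the next 4 periods.
No-deviation condition: (19−10)(δ+…+δ^4) ≥ 27−19, i.e. δ+…+δ^4 ≥ 8/9.
At δ = 6/7: δ+…+δ^4 = 2.7613 ≥ 0.8889.
So cooperation is sustainable.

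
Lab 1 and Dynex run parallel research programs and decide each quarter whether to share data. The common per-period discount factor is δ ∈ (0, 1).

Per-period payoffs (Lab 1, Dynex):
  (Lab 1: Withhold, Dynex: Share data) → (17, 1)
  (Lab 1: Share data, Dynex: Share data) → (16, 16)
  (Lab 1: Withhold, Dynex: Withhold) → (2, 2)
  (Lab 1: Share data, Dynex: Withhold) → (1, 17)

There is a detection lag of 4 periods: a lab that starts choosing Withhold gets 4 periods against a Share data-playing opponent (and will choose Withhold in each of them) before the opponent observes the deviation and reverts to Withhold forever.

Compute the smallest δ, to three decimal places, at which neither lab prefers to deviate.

The best deviation is to choose Withhold for all 4 undetected periods, earning 17 each, then 2 forever once detected.
Deviation value: 17(1−δ^4)/(1−δ) + 2δ^4/(1−δ); cooperation value: 16/(1−δ).
IC: 16 ≥ 17(1−δ^4) + 2δ^4 = 17 − 15δ^4.
So δ^4 ≥ 1/15, giving δ ≥ (1/15)^(1/4) ≈ 0.508.

0.508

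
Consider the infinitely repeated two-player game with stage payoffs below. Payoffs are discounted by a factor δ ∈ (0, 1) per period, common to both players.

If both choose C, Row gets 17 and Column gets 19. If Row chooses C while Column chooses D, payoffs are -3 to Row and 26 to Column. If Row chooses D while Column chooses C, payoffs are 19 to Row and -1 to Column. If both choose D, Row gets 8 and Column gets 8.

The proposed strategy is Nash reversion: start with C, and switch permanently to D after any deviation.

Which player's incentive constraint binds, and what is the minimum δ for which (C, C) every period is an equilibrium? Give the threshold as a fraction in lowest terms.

Row: cooperation gives 17 each period; deviation gives 19 once then 8 forever.
  17/(1−δ) ≥ 19 + 8δ/(1−δ) ⇒ δ ≥ 2/11.
Column: cooperation gives 19 each period; deviation gives 26 once then 8 forever.
  δ ≥ 7/18.
Both must hold, so the binding constraint is Column's: δ ≥ 7/18.

Column; δ ≥ 7/18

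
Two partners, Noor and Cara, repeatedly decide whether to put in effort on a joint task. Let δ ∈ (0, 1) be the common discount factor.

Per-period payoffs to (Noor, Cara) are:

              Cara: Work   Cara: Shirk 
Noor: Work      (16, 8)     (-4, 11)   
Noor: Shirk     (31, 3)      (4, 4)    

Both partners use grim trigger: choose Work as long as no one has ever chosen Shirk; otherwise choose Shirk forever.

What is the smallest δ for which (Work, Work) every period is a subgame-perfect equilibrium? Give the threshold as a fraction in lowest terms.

5/9

Noor: cooperation gives 16 each period; deviation gives 31 once then 4 forever.
  16/(1−δ) ≥ 31 + 4δ/(1−δ) ⇒ δ ≥ 15/27 = 5/9.
Cara: cooperation gives 8 each period; deviation gives 11 once then 4 forever.
  δ ≥ 3/7.
Both must hold, so the binding constraint is Noor's: δ ≥ 5/9.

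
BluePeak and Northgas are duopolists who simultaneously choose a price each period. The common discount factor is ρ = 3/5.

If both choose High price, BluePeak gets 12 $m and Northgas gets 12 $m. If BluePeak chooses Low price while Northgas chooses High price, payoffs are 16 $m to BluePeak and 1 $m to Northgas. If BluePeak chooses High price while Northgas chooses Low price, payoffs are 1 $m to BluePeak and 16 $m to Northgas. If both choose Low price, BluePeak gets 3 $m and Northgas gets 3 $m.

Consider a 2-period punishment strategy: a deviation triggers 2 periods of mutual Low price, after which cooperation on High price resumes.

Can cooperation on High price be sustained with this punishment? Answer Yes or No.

Yes

IC: ρ+…+ρ^2 ≥ (16−12)/(12−3) = 4/9.
At ρ = 3/5: partial sum = 0.9600 ≥ 0.4444. Cooperation sustainable.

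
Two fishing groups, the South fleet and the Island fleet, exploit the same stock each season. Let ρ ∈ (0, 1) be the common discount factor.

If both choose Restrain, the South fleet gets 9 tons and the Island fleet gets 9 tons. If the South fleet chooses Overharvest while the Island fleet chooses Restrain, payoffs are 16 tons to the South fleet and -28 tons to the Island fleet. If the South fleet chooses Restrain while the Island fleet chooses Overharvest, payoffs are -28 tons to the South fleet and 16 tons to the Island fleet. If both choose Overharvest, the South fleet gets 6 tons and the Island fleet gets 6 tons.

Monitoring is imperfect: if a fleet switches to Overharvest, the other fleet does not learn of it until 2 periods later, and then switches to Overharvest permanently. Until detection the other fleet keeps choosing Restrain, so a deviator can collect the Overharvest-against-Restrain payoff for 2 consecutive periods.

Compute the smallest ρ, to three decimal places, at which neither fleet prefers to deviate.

Deviating for the 2 undetected periods gains 16−9 = 7 per period over cooperation, then loses 9−6 = 3 per period forever once punishment starts.
Gain: 7(1 + ρ + … + ρ^1); loss: 3·ρ^2/(1−ρ).
No profitable deviation ⇔ 7(1−ρ^2) ≤ 3·ρ^2, i.e. ρ^2 ≥ 7/(7+3) = 7/10.
Hence ρ ≥ (7/10)^(1/2) ≈ 0.837.

0.837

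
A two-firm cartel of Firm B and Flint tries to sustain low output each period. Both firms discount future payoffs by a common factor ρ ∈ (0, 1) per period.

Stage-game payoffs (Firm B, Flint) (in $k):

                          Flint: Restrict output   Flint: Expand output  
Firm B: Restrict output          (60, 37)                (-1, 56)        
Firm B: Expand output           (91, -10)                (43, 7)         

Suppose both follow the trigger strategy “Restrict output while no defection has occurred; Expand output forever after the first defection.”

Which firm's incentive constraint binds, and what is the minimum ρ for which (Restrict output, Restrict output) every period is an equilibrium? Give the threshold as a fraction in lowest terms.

Firm B; ρ ≥ 31/48

Firm B's threshold: (91−60)/(91−43) = 31/48.
Flint's threshold: (56−37)/(56−7) = 19/49.
31/48 > 19/49, so Firm B binds and ρ* = 31/48.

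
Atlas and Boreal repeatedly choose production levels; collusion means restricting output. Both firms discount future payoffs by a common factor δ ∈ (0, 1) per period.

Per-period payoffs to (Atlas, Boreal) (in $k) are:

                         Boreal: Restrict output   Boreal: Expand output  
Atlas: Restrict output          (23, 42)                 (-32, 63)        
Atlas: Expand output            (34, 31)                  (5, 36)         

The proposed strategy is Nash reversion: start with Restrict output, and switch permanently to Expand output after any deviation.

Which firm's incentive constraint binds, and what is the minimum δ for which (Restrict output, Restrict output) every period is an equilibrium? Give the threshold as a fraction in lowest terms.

Boreal; δ ≥ 7/9

For Atlas: deviation gain 34−23 = 11, per-period punishment loss 23−5 = 18. IC gives δ ≥ 11/29.
For Boreal: gain 21, loss 6 per period, so δ ≥ 21/27 = 7/9.
The tighter constraint is Boreal's, so cooperation needs δ ≥ 7/9.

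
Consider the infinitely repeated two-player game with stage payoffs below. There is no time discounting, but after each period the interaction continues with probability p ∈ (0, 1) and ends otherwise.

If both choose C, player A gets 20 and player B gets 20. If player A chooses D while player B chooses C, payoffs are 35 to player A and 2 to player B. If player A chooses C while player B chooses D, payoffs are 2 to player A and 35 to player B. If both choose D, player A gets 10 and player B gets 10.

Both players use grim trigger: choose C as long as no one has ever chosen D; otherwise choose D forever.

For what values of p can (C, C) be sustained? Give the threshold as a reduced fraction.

3/5

With no time discounting, the continuation probability p plays the role of the discount factor.
Grim-trigger IC: 20/(1−p) ≥ 35 + 10p/(1−p) ⇒ p ≥ (35−20)/(35−10) = 3/5.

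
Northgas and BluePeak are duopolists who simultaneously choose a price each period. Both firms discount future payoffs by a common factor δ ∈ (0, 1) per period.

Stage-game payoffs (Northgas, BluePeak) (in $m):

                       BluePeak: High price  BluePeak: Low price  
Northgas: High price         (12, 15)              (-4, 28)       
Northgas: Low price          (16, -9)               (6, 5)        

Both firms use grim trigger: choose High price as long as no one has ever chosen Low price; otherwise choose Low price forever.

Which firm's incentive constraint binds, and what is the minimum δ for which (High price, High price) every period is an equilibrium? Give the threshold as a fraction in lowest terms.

BluePeak; δ ≥ 13/23

Northgas: cooperation gives 12 each period; deviation gives 16 once then 6 forever.
  12/(1−δ) ≥ 16 + 6δ/(1−δ) ⇒ δ ≥ 4/10 = 2/5.
BluePeak: cooperation gives 15 each period; deviation gives 28 once then 5 forever.
  δ ≥ 13/23.
Both must hold, so the binding constraint is BluePeak's: δ ≥ 13/23.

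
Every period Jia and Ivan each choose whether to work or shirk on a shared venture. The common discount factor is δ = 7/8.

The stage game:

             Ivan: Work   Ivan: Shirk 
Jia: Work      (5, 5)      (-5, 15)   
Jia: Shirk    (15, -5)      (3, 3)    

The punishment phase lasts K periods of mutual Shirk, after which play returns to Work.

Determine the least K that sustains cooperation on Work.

10

No profitable deviation requires (5−3)(δ+…+δ^K) ≥ 15−5, i.e. δ+…+δ^K ≥ 5 ≈ 5.0000.
With δ = 7/8, the partial sums are K=1: 0.8750, K=2: 1.6406, …, K=8: 4.5947, K=9: 4.8954, K=10: 5.1585.
K = 10 is the first length at which the sum reaches 5.0000.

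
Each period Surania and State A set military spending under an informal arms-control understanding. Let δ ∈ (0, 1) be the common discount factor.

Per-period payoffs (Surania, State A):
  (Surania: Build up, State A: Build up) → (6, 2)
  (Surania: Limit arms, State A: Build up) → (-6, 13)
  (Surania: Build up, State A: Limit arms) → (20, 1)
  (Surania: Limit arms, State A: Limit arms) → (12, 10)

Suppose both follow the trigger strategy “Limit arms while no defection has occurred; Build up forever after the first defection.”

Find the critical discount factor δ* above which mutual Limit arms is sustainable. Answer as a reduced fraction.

Surania: cooperation gives 12 each period; deviation gives 20 once then 6 forever.
  12/(1−δ) ≥ 20 + 6δ/(1−δ) ⇒ δ ≥ 8/14 = 4/7.
State A: cooperation gives 10 each period; deviation gives 13 once then 2 forever.
  δ ≥ 3/11.
Both must hold, so the binding constraint is Surania's: δ ≥ 4/7.

4/7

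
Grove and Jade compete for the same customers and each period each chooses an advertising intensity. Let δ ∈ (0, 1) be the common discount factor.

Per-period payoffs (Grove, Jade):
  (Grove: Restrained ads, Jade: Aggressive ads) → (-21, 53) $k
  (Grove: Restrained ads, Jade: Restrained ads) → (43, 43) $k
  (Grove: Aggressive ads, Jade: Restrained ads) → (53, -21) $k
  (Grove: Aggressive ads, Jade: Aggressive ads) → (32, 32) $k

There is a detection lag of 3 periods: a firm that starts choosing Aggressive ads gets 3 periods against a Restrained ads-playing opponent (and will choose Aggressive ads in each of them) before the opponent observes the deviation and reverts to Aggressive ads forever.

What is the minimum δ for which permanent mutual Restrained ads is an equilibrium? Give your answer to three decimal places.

0.781

Deviating for the 3 undetected periods gains 53−43 = 10 per period over cooperation, then loses 43−32 = 11 per period forever once punishment starts.
Gain: 10(1 + δ + … + δ^2); loss: 11·δ^3/(1−δ).
No profitable deviation ⇔ 10(1−δ^3) ≤ 11·δ^3, i.e. δ^3 ≥ 10/(10+11) = 10/21.
Hence δ ≥ (10/21)^(1/3) ≈ 0.781.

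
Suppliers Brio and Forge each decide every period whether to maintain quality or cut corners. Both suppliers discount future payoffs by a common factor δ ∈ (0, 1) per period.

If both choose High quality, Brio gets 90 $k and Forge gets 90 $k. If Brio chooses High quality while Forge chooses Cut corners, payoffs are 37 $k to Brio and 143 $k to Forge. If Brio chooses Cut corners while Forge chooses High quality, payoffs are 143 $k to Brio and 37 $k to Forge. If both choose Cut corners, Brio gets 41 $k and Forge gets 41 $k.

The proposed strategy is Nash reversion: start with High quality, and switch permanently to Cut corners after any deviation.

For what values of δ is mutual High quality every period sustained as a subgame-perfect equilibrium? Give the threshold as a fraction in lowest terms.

One-period gain from deviating is 143 − 90 = 53. The loss is 90 − 41 = 49 in every subsequent period, with present value 49·δ/(1−δ).
Deviation is unprofitable when 49·δ/(1−δ) ≥ 53, i.e. δ/(1−δ) ≥ 53/49.
Equivalently δ ≥ 53/(53+49) = 53/102.

53/102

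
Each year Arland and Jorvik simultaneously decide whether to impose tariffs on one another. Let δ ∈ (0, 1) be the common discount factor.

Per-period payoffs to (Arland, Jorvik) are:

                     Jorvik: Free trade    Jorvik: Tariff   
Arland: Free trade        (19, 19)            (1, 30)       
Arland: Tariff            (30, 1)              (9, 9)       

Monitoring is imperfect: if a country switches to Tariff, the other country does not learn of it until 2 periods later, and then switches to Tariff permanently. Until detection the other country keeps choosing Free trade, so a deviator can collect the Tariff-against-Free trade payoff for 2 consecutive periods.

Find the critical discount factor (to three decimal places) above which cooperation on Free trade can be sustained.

0.724

Deviating for the 2 undetected periods gains 30−19 = 11 per period over cooperation, then loses 19−9 = 10 per period forever once punishment starts.
Gain: 11(1 + δ + … + δ^1); loss: 10·δ^2/(1−δ).
No profitable deviation ⇔ 11(1−δ^2) ≤ 10·δ^2, i.e. δ^2 ≥ 11/(11+10) = 11/21.
Hence δ ≥ (11/21)^(1/2) ≈ 0.724.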